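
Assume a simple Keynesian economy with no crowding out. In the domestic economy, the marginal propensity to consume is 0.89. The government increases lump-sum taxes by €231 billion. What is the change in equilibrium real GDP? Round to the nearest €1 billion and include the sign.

−€1,869 billion

A lump-sum tax change of +€231 billion shifts disposable income by −€231 billion; first-round consumption changes by −c × ΔT = −0.89 × (+€231 billion) = −€205.59 billion.
Expenditure multiplier = 1/(1 − MPC) = 1/(1 − 0.89) = 1/0.11 ≈ 9.091.
The tax multiplier is −c × k ≈ −8.091, so ΔY = k × (−c·ΔT) = (−€205.59 billion) / 0.11 = −€1,869 billion.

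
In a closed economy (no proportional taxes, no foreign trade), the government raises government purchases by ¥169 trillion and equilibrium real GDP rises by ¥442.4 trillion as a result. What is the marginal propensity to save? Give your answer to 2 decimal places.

0.38

Implied spending multiplier k = ΔY/ΔG = 442.4/169 ≈ 2.6178.
Since k = 1/(1 − MPC), MPC = 1 − 1/k = 1 − ΔG/ΔY = 1 − 169/442.4 ≈ 0.62.
MPS = 1 − MPC = 0.38.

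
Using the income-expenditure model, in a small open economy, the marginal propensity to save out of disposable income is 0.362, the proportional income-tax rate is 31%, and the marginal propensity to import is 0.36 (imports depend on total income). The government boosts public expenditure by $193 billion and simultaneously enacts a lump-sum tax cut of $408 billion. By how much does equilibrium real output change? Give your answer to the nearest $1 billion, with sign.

+$493 billion

MPC = 1 − MPS = 1 − 0.362 = 0.638.
Expenditure multiplier = 1/(1 − c(1−t) + m) = 1/(1 − 0.638×0.69 + 0.36) = 1/0.91978 ≈ 1.087.
ΔG contributes k·ΔG = (+$193 billion) / 0.91978 ≈ +$209.8 billion.
ΔT of −$408 billion changes first-round spending by −c·ΔT = +$260.304 billion, contributing k·(−c·ΔT) = (+$260.304 billion) / 0.91978 ≈ +$283 billion.
Net ΔY = k(ΔG − c·ΔT) = (+$453.304 billion) / 0.91978 ≈ +$493 billion.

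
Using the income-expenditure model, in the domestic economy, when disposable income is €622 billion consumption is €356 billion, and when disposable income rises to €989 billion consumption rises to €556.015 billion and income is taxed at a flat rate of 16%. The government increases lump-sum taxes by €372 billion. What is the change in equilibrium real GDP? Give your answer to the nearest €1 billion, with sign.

−€374 billion

MPC = ΔC/ΔYd = (556.015 − 356)/(989 − 622) = 200.015/367 = 0.545.
A lump-sum tax change of +€372 billion shifts disposable income by −€372 billion; first-round consumption changes by −c × ΔT = −0.545 × (+€372 billion) = −€202.74 billion.
Expenditure multiplier = 1/(1 − c(1−t)) = 1/(1 − 0.545×0.84) = 1/0.5422 ≈ 1.844.
The tax multiplier is −c × k ≈ −1.005, so ΔY = k × (−c·ΔT) = (−€202.74 billion) / 0.5422 ≈ −€374 billion.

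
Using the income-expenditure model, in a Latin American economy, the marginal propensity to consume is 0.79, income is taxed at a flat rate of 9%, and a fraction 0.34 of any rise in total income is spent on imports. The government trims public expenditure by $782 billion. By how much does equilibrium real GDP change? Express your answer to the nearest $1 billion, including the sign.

−$1,259 billion

Government-spending multiplier = 1/(1 − c(1−t) + m) = 1/(1 − 0.79×0.91 + 0.34) = 1/0.6211 ≈ 1.61.
ΔY = k × ΔG = (−$782 billion) / 0.6211 ≈ −$1,259 billion.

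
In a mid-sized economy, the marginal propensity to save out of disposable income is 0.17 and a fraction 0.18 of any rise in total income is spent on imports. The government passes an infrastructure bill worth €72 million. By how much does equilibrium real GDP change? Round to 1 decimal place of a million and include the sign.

MPC = 1 − MPS = 1 − 0.17 = 0.83.
Government-spending multiplier = 1/(1 − c + m) = 1/(1 − 0.83 + 0.18) = 1/0.35 ≈ 2.857.
ΔY = k × ΔG = (+€72 million) / 0.35 ≈ +€205.7 million.

+€205.7 million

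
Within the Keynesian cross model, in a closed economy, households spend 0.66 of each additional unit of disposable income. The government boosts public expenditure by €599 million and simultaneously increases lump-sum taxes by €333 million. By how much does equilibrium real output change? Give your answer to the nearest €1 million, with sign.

Expenditure multiplier = 1/(1 − MPC) = 1/(1 − 0.66) = 1/0.34 ≈ 2.941.
ΔG contributes k·ΔG = (+€599 million) / 0.34 ≈ +€1,761.8 million.
ΔT of +€333 million changes first-round spending by −c·ΔT = −€219.78 million, contributing k·(−c·ΔT) = (−€219.78 million) / 0.34 ≈ −€646.4 million.
Net ΔY = k(ΔG − c·ΔT) = (+€379.22 million) / 0.34 ≈ +€1,115 million.

+€1,115 million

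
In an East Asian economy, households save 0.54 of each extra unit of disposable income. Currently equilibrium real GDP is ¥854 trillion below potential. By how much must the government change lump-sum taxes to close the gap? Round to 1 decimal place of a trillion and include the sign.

−¥1,002.5 trillion

MPC = 1 − MPS = 1 − 0.54 = 0.46.
Spending multiplier = 1/(1 − MPC) = 1/(1 − 0.46) = 1/0.54 ≈ 1.852.
Tax multiplier = −c·k = −0.46/0.54 ≈ −0.852. Need ΔY = +¥854 trillion, so ΔT = ΔY/(−c·k) = −(+¥854 trillion) × 0.54 / 0.46 ≈ −¥1,002.5 trillion.
The government should cut lump-sum taxes by ¥1,002.5 trillion.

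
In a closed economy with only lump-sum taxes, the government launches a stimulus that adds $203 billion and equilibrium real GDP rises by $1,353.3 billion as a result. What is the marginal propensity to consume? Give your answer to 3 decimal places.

0.850

Implied spending multiplier k = ΔY/ΔG = 1,353.3/203 ≈ 6.6665.
Since k = 1/(1 − MPC), MPC = 1 − 1/k = 1 − ΔG/ΔY = 1 − 203/1,353.3 ≈ 0.850.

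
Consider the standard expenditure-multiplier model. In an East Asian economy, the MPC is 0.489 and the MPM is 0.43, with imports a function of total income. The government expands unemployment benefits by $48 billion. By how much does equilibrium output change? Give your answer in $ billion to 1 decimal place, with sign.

The transfer change shifts disposable income by +$48 billion, so first-round consumption changes by c·ΔTR = 0.489 × (+$48 billion) = +$23.472 billion.
Expenditure multiplier = 1/(1 − c + m) = 1/(1 − 0.489 + 0.43) = 1/0.941 ≈ 1.063.
The transfer multiplier is c × k ≈ 0.52, so ΔY = k × (c·ΔTR) = (+$23.472 billion) / 0.941 ≈ +$24.9 billion.

+$24.9 billion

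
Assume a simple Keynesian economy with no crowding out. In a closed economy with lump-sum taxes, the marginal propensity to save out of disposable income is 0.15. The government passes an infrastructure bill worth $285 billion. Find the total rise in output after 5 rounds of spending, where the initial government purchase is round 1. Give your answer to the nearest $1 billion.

MPC = 1 − MPS = 1 − 0.15 = 0.85.
Round 1 adds ΔG = $285 billion; each later round is MPC = 0.85 times the previous.
After 5 rounds: 285 + 242.25 + 205.9125 + 175.025625 + 148.77178125 = ΔG·(1 − c^5)/(1 − c) = 285 × (1 − 0.4437053125)/0.15 ≈ $1,057 billion.

$1,057 billion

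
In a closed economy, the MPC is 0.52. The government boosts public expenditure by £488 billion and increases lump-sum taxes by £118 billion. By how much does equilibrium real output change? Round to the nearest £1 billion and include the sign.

+£889 billion

Expenditure multiplier = 1/(1 − MPC) = 1/(1 − 0.52) = 1/0.48 ≈ 2.083.
ΔG contributes k·ΔG = (+£488 billion) / 0.48 ≈ +£1,016.7 billion.
ΔT of +£118 billion changes first-round spending by −c·ΔT = −£61.36 billion, contributing k·(−c·ΔT) = (−£61.36 billion) / 0.48 ≈ −£127.8 billion.
Net ΔY = k(ΔG − c·ΔT) = (+£426.64 billion) / 0.48 ≈ +£889 billion.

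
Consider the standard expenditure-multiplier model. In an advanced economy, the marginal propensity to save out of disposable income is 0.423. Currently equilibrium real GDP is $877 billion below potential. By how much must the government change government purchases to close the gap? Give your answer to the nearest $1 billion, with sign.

MPC = 1 − MPS = 1 − 0.423 = 0.577.
Spending multiplier = 1/(1 − MPC) = 1/(1 − 0.577) = 1/0.423 ≈ 2.364.
Need ΔY = +$877 billion, so ΔG = ΔY/k = (+$877 billion) × 0.423 ≈ +$371 billion.
The government should increase government purchases by $371 billion.

+$371 billion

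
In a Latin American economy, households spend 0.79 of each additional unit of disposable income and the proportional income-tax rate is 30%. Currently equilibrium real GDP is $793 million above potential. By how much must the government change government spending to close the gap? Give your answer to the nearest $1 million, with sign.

Spending multiplier = 1/(1 − c(1−t)) = 1/(1 − 0.79×0.7) = 1/0.447 ≈ 2.237.
Need ΔY = −$793 million, so ΔG = ΔY/k = (−$793 million) × 0.447 ≈ −$354 million.
The government should cut government spending by $354 million.

−$354 million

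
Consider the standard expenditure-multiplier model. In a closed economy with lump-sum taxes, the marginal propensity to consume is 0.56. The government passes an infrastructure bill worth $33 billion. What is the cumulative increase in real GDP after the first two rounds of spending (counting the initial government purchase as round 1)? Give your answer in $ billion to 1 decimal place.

Round 1 adds ΔG = $33 billion; each later round is MPC = 0.56 times the previous.
After 2 rounds: 33 + 18.48 = ΔG·(1 − c^2)/(1 − c) = 33 × (1 − 0.3136)/0.44 ≈ $51.5 billion.

$51.5 billion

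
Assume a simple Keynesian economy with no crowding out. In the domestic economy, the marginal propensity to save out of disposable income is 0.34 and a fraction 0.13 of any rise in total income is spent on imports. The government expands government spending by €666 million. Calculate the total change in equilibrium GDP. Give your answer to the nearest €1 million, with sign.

MPC = 1 − MPS = 1 − 0.34 = 0.66.
Expenditure multiplier = 1/(1 − c + m) = 1/(1 − 0.66 + 0.13) = 1/0.47 ≈ 2.128.
ΔY = k × ΔG = (+€666 million) / 0.47 ≈ +€1,417 million.

+€1,417 million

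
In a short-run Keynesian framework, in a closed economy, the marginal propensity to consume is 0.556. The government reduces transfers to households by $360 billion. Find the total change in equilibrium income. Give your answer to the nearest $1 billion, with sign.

−$451 billion

The transfer change shifts disposable income by −$360 billion, so first-round consumption changes by c·ΔTR = 0.556 × (−$360 billion) = −$200.16 billion.
Expenditure multiplier = 1/(1 − MPC) = 1/(1 − 0.556) = 1/0.444 ≈ 2.252.
The transfer multiplier is c × k ≈ 1.252, so ΔY = k × (c·ΔTR) = (−$200.16 billion) / 0.444 ≈ −$451 billion.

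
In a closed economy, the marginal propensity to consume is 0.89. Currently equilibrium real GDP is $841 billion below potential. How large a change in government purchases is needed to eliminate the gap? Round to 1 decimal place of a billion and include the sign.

Spending multiplier = 1/(1 − MPC) = 1/(1 − 0.89) = 1/0.11 ≈ 9.091.
Need ΔY = +$841 billion, so ΔG = ΔY/k = (+$841 billion) × 0.11 ≈ +$92.5 billion.
The government should increase government purchases by $92.5 billion.

+$92.5 billion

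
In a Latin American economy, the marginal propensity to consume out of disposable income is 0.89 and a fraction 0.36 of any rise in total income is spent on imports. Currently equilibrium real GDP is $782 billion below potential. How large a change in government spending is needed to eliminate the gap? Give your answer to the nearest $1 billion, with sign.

Spending multiplier = 1/(1 − c + m) = 1/(1 − 0.89 + 0.36) = 1/0.47 ≈ 2.128.
Need ΔY = +$782 billion, so ΔG = ΔY/k = (+$782 billion) × 0.47 ≈ +$368 billion.
The government should increase government spending by $368 billion.

+$368 billion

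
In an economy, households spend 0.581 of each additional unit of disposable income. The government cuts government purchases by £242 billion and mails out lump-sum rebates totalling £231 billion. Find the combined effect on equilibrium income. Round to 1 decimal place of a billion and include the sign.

Expenditure multiplier = 1/(1 − MPC) = 1/(1 − 0.581) = 1/0.419 ≈ 2.387.
ΔG contributes k·ΔG = (−£242 billion) / 0.419 ≈ −£577.6 billion.
ΔT of −£231 billion changes first-round spending by −c·ΔT = +£134.211 billion, contributing k·(−c·ΔT) = (+£134.211 billion) / 0.419 ≈ +£320.3 billion.
Net ΔY = k(ΔG − c·ΔT) = (−£107.789 billion) / 0.419 ≈ −£257.3 billion.

−£257.3 billion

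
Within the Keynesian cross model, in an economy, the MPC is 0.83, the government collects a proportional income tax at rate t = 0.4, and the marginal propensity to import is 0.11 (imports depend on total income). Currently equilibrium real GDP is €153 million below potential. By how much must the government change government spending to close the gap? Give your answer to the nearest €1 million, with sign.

Spending multiplier = 1/(1 − c(1−t) + m) = 1/(1 − 0.83×0.6 + 0.11) = 1/0.612 ≈ 1.634.
Need ΔY = +€153 million, so ΔG = ΔY/k = (+€153 million) × 0.612 ≈ +€94 million.
The government should increase government spending by €94 million.

+€94 million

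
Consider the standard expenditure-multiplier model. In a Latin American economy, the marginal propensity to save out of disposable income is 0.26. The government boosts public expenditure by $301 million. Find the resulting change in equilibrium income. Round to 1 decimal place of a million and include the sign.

+$1,157.7 million

MPC = 1 − MPS = 1 − 0.26 = 0.74.
Spending multiplier = 1/(1 − MPC) = 1/(1 − 0.74) = 1/0.26 ≈ 3.846.
ΔY = k × ΔG = (+$301 million) / 0.26 ≈ +$1,157.7 million.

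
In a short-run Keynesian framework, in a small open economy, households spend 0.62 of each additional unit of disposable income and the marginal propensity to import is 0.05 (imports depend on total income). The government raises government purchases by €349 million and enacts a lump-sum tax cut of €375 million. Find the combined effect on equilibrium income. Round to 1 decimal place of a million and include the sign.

+€1,352.3 million

Expenditure multiplier = 1/(1 − c + m) = 1/(1 − 0.62 + 0.05) = 1/0.43 ≈ 2.326.
ΔG contributes k·ΔG = (+€349 million) / 0.43 ≈ +€811.6 million.
ΔT of −€375 million changes first-round spending by −c·ΔT = +€232.5 million, contributing k·(−c·ΔT) = (+€232.5 million) / 0.43 ≈ +€540.7 million.
Net ΔY = k(ΔG − c·ΔT) = (+€581.5 million) / 0.43 ≈ +€1,352.3 million.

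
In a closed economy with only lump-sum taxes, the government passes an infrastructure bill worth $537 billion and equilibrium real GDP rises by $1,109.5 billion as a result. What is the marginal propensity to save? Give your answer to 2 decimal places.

0.48

Implied spending multiplier k = ΔY/ΔG = 1,109.5/537 ≈ 2.0661.
Since k = 1/(1 − MPC), MPC = 1 − 1/k = 1 − ΔG/ΔY = 1 − 537/1,109.5 ≈ 0.52.
MPS = 1 − MPC = 0.48.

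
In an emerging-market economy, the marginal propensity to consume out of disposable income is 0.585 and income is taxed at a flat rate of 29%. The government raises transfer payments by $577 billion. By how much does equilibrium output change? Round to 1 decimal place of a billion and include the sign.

+$577.3 billion

The transfer change shifts disposable income by +$577 billion, so first-round consumption changes by c·ΔTR = 0.585 × (+$577 billion) = +$337.545 billion.
Expenditure multiplier = 1/(1 − c(1−t)) = 1/(1 − 0.585×0.71) = 1/0.58465 ≈ 1.71.
The transfer multiplier is c × k ≈ 1.001, so ΔY = k × (c·ΔTR) = (+$337.545 billion) / 0.58465 ≈ +$577.3 billion.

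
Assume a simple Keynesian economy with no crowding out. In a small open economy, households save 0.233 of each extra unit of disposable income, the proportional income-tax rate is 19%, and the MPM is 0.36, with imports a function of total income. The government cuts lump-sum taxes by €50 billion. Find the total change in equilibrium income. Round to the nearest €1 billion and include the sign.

+€52 billion

MPC = 1 − MPS = 1 − 0.233 = 0.767.
A lump-sum tax change of −€50 billion shifts disposable income by +€50 billion; first-round consumption changes by −c × ΔT = −0.767 × (−€50 billion) = +€38.35 billion.
Expenditure multiplier = 1/(1 − c(1−t) + m) = 1/(1 − 0.767×0.81 + 0.36) = 1/0.73873 ≈ 1.354.
The tax multiplier is −c × k ≈ −1.038, so ΔY = k × (−c·ΔT) = (+€38.35 billion) / 0.73873 ≈ +€52 billion.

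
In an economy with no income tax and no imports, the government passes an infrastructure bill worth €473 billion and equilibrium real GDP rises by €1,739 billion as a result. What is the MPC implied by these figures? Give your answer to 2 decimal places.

Implied spending multiplier k = ΔY/ΔG = 1,739/473 ≈ 3.6765.
Since k = 1/(1 − MPC), MPC = 1 − 1/k = 1 − ΔG/ΔY = 1 − 473/1,739 ≈ 0.73.

0.73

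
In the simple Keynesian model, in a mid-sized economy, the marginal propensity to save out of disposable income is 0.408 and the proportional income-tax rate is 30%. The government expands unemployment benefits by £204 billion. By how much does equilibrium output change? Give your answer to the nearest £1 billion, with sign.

+£206 billion

MPC = 1 − MPS = 1 − 0.408 = 0.592.
The transfer change shifts disposable income by +£204 billion, so first-round consumption changes by c·ΔTR = 0.592 × (+£204 billion) = +£120.768 billion.
Expenditure multiplier = 1/(1 − c(1−t)) = 1/(1 − 0.592×0.7) = 1/0.5856 ≈ 1.708.
The transfer multiplier is c × k ≈ 1.011, so ΔY = k × (c·ΔTR) = (+£120.768 billion) / 0.5856 ≈ +£206 billion.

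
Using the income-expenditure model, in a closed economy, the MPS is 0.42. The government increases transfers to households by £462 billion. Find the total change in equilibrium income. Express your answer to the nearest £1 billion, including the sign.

+£638 billion

MPC = 1 − MPS = 1 − 0.42 = 0.58.
The transfer change shifts disposable income by +£462 billion, so first-round consumption changes by c·ΔTR = 0.58 × (+£462 billion) = +£267.96 billion.
Expenditure multiplier = 1/(1 − MPC) = 1/(1 − 0.58) = 1/0.42 ≈ 2.381.
The transfer multiplier is c × k ≈ 1.381, so ΔY = k × (c·ΔTR) = (+£267.96 billion) / 0.42 = +£638 billion.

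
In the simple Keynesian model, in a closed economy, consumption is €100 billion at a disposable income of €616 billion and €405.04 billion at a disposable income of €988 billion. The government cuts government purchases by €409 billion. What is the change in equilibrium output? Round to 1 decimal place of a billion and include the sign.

MPC = ΔC/ΔYd = (405.04 − 100)/(988 − 616) = 305.04/372 = 0.82.
Expenditure multiplier = 1/(1 − MPC) = 1/(1 − 0.82) = 1/0.18 ≈ 5.556.
ΔY = k × ΔG = (−€409 billion) / 0.18 ≈ −€2,272.2 billion.

−€2,272.2 billion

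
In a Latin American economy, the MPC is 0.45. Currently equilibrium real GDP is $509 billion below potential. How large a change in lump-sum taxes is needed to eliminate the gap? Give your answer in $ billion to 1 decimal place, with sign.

−$622.1 billion

Spending multiplier = 1/(1 − MPC) = 1/(1 − 0.45) = 1/0.55 ≈ 1.818.
Tax multiplier = −c·k = −0.45/0.55 ≈ −0.818. Need ΔY = +$509 billion, so ΔT = ΔY/(−c·k) = −(+$509 billion) × 0.55 / 0.45 ≈ −$622.1 billion.
The government should cut lump-sum taxes by $622.1 billion.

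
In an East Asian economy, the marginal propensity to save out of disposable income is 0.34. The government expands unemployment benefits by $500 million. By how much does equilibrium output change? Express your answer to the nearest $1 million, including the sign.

MPC = 1 − MPS = 1 − 0.34 = 0.66.
The transfer change shifts disposable income by +$500 million, so first-round consumption changes by c·ΔTR = 0.66 × (+$500 million) = +$330 million.
Expenditure multiplier = 1/(1 − MPC) = 1/(1 − 0.66) = 1/0.34 ≈ 2.941.
The transfer multiplier is c × k ≈ 1.941, so ΔY = k × (c·ΔTR) = (+$330 million) / 0.34 ≈ +$971 million.

+$971 million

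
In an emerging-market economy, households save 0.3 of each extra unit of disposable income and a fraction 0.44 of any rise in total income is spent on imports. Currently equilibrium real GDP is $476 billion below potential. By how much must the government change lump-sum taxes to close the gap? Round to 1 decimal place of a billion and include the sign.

−$503.2 billion

MPC = 1 − MPS = 1 − 0.3 = 0.7.
Spending multiplier = 1/(1 − c + m) = 1/(1 − 0.7 + 0.44) = 1/0.74 ≈ 1.351.
Tax multiplier = −c·k = −0.7/0.74 ≈ −0.946. Need ΔY = +$476 billion, so ΔT = ΔY/(−c·k) = −(+$476 billion) × 0.74 / 0.7 = −$503.2 billion.
The government should cut lump-sum taxes by $503.2 billion.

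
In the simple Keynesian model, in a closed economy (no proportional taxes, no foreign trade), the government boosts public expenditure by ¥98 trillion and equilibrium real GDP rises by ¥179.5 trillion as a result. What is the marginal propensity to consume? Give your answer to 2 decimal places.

Implied spending multiplier k = ΔY/ΔG = 179.5/98 ≈ 1.8316.
Since k = 1/(1 − MPC), MPC = 1 − 1/k = 1 − ΔG/ΔY = 1 − 98/179.5 ≈ 0.45.

0.45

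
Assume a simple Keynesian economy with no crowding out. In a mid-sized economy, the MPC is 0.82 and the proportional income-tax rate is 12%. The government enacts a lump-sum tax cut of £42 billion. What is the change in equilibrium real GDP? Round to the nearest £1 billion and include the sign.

A lump-sum tax change of −£42 billion shifts disposable income by +£42 billion; first-round consumption changes by −c × ΔT = −0.82 × (−£42 billion) = +£34.44 billion.
Expenditure multiplier = 1/(1 − c(1−t)) = 1/(1 − 0.82×0.88) = 1/0.2784 ≈ 3.592.
The tax multiplier is −c × k ≈ −2.945, so ΔY = k × (−c·ΔT) = (+£34.44 billion) / 0.2784 ≈ +£124 billion.

+£124 billion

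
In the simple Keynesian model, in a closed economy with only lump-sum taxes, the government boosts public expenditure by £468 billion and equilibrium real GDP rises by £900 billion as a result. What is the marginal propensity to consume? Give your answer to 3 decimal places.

Implied spending multiplier k = ΔY/ΔG = 900/468 ≈ 1.9231.
Since k = 1/(1 − MPC), MPC = 1 − 1/k = 1 − ΔG/ΔY = 1 − 468/900 = 0.480.

0.480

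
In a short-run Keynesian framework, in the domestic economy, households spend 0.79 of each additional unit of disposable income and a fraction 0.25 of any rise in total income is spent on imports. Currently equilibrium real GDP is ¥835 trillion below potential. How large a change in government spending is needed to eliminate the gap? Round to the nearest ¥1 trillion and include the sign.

+¥384 trillion

Spending multiplier = 1/(1 − c + m) = 1/(1 − 0.79 + 0.25) = 1/0.46 ≈ 2.174.
Need ΔY = +¥835 trillion, so ΔG = ΔY/k = (+¥835 trillion) × 0.46 ≈ +¥384 trillion.
The government should increase government spending by ¥384 trillion.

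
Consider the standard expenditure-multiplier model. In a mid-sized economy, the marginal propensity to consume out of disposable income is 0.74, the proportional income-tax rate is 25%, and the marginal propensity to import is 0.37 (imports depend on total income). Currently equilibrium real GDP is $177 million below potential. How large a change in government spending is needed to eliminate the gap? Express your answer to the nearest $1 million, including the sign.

Spending multiplier = 1/(1 − c(1−t) + m) = 1/(1 − 0.74×0.75 + 0.37) = 1/0.815 ≈ 1.227.
Need ΔY = +$177 million, so ΔG = ΔY/k = (+$177 million) × 0.815 ≈ +$144 million.
The government should increase government spending by $144 million.

+$144 million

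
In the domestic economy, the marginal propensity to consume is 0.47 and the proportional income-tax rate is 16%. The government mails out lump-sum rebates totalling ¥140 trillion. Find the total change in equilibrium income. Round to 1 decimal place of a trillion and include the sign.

+¥108.7 trillion

A lump-sum tax change of −¥140 trillion shifts disposable income by +¥140 trillion; first-round consumption changes by −c × ΔT = −0.47 × (−¥140 trillion) = +¥65.8 trillion.
Expenditure multiplier = 1/(1 − c(1−t)) = 1/(1 − 0.47×0.84) = 1/0.6052 ≈ 1.652.
The tax multiplier is −c × k ≈ −0.777, so ΔY = k × (−c·ΔT) = (+¥65.8 trillion) / 0.6052 ≈ +¥108.7 trillion.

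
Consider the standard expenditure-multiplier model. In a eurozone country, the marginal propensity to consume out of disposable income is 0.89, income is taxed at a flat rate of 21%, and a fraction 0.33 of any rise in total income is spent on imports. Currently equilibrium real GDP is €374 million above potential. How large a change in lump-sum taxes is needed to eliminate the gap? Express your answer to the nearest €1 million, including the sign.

+€263 million

Spending multiplier = 1/(1 − c(1−t) + m) = 1/(1 − 0.89×0.79 + 0.33) = 1/0.6269 ≈ 1.595.
Tax multiplier = −c·k = −0.89/0.6269 ≈ −1.42. Need ΔY = −€374 million, so ΔT = ΔY/(−c·k) = −(−€374 million) × 0.6269 / 0.89 ≈ +€263 million.
The government should raise lump-sum taxes by €263 million.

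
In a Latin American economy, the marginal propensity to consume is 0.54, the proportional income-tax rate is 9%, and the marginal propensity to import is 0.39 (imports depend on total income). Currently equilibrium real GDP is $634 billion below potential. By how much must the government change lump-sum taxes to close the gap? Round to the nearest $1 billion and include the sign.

−$1,055 billion

Spending multiplier = 1/(1 − c(1−t) + m) = 1/(1 − 0.54×0.91 + 0.39) = 1/0.8986 ≈ 1.113.
Tax multiplier = −c·k = −0.54/0.8986 ≈ −0.601. Need ΔY = +$634 billion, so ΔT = ΔY/(−c·k) = −(+$634 billion) × 0.8986 / 0.54 ≈ −$1,055 billion.
The government should cut lump-sum taxes by $1,055 billion.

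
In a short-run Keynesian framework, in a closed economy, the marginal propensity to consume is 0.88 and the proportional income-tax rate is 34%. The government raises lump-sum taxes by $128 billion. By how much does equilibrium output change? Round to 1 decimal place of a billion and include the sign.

A lump-sum tax change of +$128 billion shifts disposable income by −$128 billion; first-round consumption changes by −c × ΔT = −0.88 × (+$128 billion) = −$112.64 billion.
Expenditure multiplier = 1/(1 − c(1−t)) = 1/(1 − 0.88×0.66) = 1/0.4192 ≈ 2.385.
The tax multiplier is −c × k ≈ −2.099, so ΔY = k × (−c·ΔT) = (−$112.64 billion) / 0.4192 ≈ −$268.7 billion.

−$268.7 billion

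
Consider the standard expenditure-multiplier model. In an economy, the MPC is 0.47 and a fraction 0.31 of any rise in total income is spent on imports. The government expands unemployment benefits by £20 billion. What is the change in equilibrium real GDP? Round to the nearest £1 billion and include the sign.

The transfer change shifts disposable income by +£20 billion, so first-round consumption changes by c·ΔTR = 0.47 × (+£20 billion) = +£9.4 billion.
Expenditure multiplier = 1/(1 − c + m) = 1/(1 − 0.47 + 0.31) = 1/0.84 ≈ 1.19.
The transfer multiplier is c × k ≈ 0.56, so ΔY = k × (c·ΔTR) = (+£9.4 billion) / 0.84 ≈ +£11 billion.

+£11 billion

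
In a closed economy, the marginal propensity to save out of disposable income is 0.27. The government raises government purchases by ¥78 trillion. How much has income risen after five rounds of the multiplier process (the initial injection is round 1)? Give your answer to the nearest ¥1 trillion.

¥229 trillion

MPC = 1 − MPS = 1 − 0.27 = 0.73.
Round 1 adds ΔG = ¥78 trillion; each later round is MPC = 0.73 times the previous.
After 5 rounds: 78 + 56.94 + 41.5662 + 30.343326 + 22.15062798 = ΔG·(1 − c^5)/(1 − c) = 78 × (1 − 0.2073071593)/0.27 ≈ ¥229 trillion.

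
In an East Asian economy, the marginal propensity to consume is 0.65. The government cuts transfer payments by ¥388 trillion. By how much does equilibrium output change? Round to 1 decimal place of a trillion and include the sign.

−¥720.6 trillion

The transfer change shifts disposable income by −¥388 trillion, so first-round consumption changes by c·ΔTR = 0.65 × (−¥388 trillion) = −¥252.2 trillion.
Expenditure multiplier = 1/(1 − MPC) = 1/(1 − 0.65) = 1/0.35 ≈ 2.857.
The transfer multiplier is c × k ≈ 1.857, so ΔY = k × (c·ΔTR) = (−¥252.2 trillion) / 0.35 ≈ −¥720.6 trillion.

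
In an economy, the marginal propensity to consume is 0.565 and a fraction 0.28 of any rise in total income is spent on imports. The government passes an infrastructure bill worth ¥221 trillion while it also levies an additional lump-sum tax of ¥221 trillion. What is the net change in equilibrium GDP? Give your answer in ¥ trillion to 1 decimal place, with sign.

Expenditure multiplier = 1/(1 − c + m) = 1/(1 − 0.565 + 0.28) = 1/0.715 ≈ 1.399.
ΔG contributes k·ΔG = (+¥221 trillion) / 0.715 ≈ +¥309.1 trillion.
ΔT of +¥221 trillion changes first-round spending by −c·ΔT = −¥124.865 trillion, contributing k·(−c·ΔT) = (−¥124.865 trillion) / 0.715 ≈ −¥174.6 trillion.
Net ΔY = k(ΔG − c·ΔT) = (+¥96.135 trillion) / 0.715 ≈ +¥134.5 trillion.

+¥134.5 trillion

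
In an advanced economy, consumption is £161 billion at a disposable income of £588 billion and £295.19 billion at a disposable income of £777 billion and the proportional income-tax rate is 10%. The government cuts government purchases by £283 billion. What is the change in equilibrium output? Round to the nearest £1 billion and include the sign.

−£784 billion

MPC = ΔC/ΔYd = (295.19 − 161)/(777 − 588) = 134.19/189 = 0.71.
Spending multiplier = 1/(1 − c(1−t)) = 1/(1 − 0.71×0.9) = 1/0.361 ≈ 2.77.
ΔY = k × ΔG = (−£283 billion) / 0.361 ≈ −£784 billion.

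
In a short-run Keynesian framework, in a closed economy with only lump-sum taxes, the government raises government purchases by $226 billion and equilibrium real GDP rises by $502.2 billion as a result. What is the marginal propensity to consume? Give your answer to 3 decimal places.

0.550

Implied spending multiplier k = ΔY/ΔG = 502.2/226 ≈ 2.2221.
Since k = 1/(1 − MPC), MPC = 1 − 1/k = 1 − ΔG/ΔY = 1 − 226/502.2 ≈ 0.550.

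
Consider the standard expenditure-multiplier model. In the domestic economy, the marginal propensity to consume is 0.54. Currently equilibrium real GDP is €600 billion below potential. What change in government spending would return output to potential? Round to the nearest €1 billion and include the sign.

+€276 billion

Spending multiplier = 1/(1 − MPC) = 1/(1 − 0.54) = 1/0.46 ≈ 2.174.
Need ΔY = +€600 billion, so ΔG = ΔY/k = (+€600 billion) × 0.46 = +€276 billion.
The government should increase government spending by €276 billion.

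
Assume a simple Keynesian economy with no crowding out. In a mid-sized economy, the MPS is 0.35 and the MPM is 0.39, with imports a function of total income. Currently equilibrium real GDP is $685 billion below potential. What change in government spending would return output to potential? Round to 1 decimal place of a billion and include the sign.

MPC = 1 − MPS = 1 − 0.35 = 0.65.
Spending multiplier = 1/(1 − c + m) = 1/(1 − 0.65 + 0.39) = 1/0.74 ≈ 1.351.
Need ΔY = +$685 billion, so ΔG = ΔY/k = (+$685 billion) × 0.74 = +$506.9 billion.
The government should increase government spending by $506.9 billion.

+$506.9 billion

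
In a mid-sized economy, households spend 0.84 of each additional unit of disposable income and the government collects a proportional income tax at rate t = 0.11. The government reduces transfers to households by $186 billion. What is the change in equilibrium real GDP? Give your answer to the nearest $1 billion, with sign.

−$619 billion

The transfer change shifts disposable income by −$186 billion, so first-round consumption changes by c·ΔTR = 0.84 × (−$186 billion) = −$156.24 billion.
Expenditure multiplier = 1/(1 − c(1−t)) = 1/(1 − 0.84×0.89) = 1/0.2524 ≈ 3.962.
The transfer multiplier is c × k ≈ 3.328, so ΔY = k × (c·ΔTR) = (−$156.24 billion) / 0.2524 ≈ −$619 billion.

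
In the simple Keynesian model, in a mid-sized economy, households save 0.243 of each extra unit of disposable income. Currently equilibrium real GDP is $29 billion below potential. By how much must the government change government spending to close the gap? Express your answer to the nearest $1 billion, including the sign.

MPC = 1 − MPS = 1 − 0.243 = 0.757.
Spending multiplier = 1/(1 − MPC) = 1/(1 − 0.757) = 1/0.243 ≈ 4.115.
Need ΔY = +$29 billion, so ΔG = ΔY/k = (+$29 billion) × 0.243 ≈ +$7 billion.
The government should increase government spending by $7 billion.

+$7 billion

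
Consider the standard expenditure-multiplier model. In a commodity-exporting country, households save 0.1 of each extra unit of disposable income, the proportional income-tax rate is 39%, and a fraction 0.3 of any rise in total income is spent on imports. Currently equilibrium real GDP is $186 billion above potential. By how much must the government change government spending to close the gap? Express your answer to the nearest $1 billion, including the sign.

MPC = 1 − MPS = 1 − 0.1 = 0.9.
Spending multiplier = 1/(1 − c(1−t) + m) = 1/(1 − 0.9×0.61 + 0.3) = 1/0.751 ≈ 1.332.
Need ΔY = −$186 billion, so ΔG = ΔY/k = (−$186 billion) × 0.751 ≈ −$140 billion.
The government should cut government spending by $140 billion.

−$140 billion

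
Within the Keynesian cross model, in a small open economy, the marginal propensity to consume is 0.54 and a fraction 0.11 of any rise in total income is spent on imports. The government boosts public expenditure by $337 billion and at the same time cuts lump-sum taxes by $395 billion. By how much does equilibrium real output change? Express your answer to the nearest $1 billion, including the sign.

Expenditure multiplier = 1/(1 − c + m) = 1/(1 − 0.54 + 0.11) = 1/0.57 ≈ 1.754.
ΔG contributes k·ΔG = (+$337 billion) / 0.57 ≈ +$591.2 billion.
ΔT of −$395 billion changes first-round spending by −c·ΔT = +$213.3 billion, contributing k·(−c·ΔT) = (+$213.3 billion) / 0.57 ≈ +$374.2 billion.
Net ΔY = k(ΔG − c·ΔT) = (+$550.3 billion) / 0.57 ≈ +$965 billion.

+$965 billion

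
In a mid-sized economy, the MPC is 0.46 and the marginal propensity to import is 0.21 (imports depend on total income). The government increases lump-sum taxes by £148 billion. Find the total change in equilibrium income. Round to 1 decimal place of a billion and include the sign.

−£90.8 billion

A lump-sum tax change of +£148 billion shifts disposable income by −£148 billion; first-round consumption changes by −c × ΔT = −0.46 × (+£148 billion) = −£68.08 billion.
Expenditure multiplier = 1/(1 − c + m) = 1/(1 − 0.46 + 0.21) = 1/0.75 ≈ 1.333.
The tax multiplier is −c × k ≈ −0.613, so ΔY = k × (−c·ΔT) = (−£68.08 billion) / 0.75 ≈ −£90.8 billion.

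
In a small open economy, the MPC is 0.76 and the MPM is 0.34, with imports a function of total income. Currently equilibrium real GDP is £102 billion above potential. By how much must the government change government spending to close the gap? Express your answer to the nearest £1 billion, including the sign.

Spending multiplier = 1/(1 − c + m) = 1/(1 − 0.76 + 0.34) = 1/0.58 ≈ 1.724.
Need ΔY = −£102 billion, so ΔG = ΔY/k = (−£102 billion) × 0.58 ≈ −£59 billion.
The government should cut government spending by £59 billion.

−£59 billion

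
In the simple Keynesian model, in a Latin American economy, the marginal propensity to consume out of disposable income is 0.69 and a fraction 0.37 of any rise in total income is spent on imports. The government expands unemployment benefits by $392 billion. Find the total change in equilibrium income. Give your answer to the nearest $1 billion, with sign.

The transfer change shifts disposable income by +$392 billion, so first-round consumption changes by c·ΔTR = 0.69 × (+$392 billion) = +$270.48 billion.
Expenditure multiplier = 1/(1 − c + m) = 1/(1 − 0.69 + 0.37) = 1/0.68 ≈ 1.471.
The transfer multiplier is c × k ≈ 1.015, so ΔY = k × (c·ΔTR) = (+$270.48 billion) / 0.68 ≈ +$398 billion.

+$398 billion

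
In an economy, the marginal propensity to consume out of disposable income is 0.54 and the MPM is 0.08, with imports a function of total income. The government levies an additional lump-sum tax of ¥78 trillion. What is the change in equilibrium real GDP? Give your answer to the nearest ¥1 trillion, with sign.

A lump-sum tax change of +¥78 trillion shifts disposable income by −¥78 trillion; first-round consumption changes by −c × ΔT = −0.54 × (+¥78 trillion) = −¥42.12 trillion.
Expenditure multiplier = 1/(1 − c + m) = 1/(1 − 0.54 + 0.08) = 1/0.54 ≈ 1.852.
The tax multiplier is −c × k = −1, so ΔY = k × (−c·ΔT) = (−¥42.12 trillion) / 0.54 = −¥78 trillion.

−¥78 trillion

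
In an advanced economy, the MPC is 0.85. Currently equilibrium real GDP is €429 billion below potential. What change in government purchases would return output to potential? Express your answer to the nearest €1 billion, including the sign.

Spending multiplier = 1/(1 − MPC) = 1/(1 − 0.85) = 1/0.15 ≈ 6.667.
Need ΔY = +€429 billion, so ΔG = ΔY/k = (+€429 billion) × 0.15 ≈ +€64 billion.
The government should increase government purchases by €64 billion.

+€64 billion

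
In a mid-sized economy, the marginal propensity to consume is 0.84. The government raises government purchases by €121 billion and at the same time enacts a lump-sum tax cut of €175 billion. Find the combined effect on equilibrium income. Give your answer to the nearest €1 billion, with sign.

Expenditure multiplier = 1/(1 − MPC) = 1/(1 − 0.84) = 1/0.16 = 6.25.
ΔG contributes k·ΔG = (+€121 billion) / 0.16 ≈ +€756.3 billion.
ΔT of −€175 billion changes first-round spending by −c·ΔT = +€147 billion, contributing k·(−c·ΔT) = (+€147 billion) / 0.16 ≈ +€918.8 billion.
Net ΔY = k(ΔG − c·ΔT) = (+€268 billion) / 0.16 = +€1,675 billion.

+€1,675 billion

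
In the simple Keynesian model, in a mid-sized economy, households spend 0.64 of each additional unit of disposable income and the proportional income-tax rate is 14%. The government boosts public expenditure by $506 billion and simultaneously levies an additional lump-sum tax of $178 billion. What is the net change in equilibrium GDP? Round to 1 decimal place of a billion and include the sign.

+$872.1 billion

Expenditure multiplier = 1/(1 − c(1−t)) = 1/(1 − 0.64×0.86) = 1/0.4496 ≈ 2.224.
ΔG contributes k·ΔG = (+$506 billion) / 0.4496 ≈ +$1,125.4 billion.
ΔT of +$178 billion changes first-round spending by −c·ΔT = −$113.92 billion, contributing k·(−c·ΔT) = (−$113.92 billion) / 0.4496 ≈ −$253.4 billion.
Net ΔY = k(ΔG − c·ΔT) = (+$392.08 billion) / 0.4496 ≈ +$872.1 billion.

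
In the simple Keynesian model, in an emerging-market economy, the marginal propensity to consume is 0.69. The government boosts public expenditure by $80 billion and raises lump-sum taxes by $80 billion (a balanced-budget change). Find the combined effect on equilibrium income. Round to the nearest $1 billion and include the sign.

Expenditure multiplier = 1/(1 − MPC) = 1/(1 − 0.69) = 1/0.31 ≈ 3.226.
ΔG contributes k·ΔG = (+$80 billion) / 0.31 ≈ +$258.1 billion.
ΔT of +$80 billion changes first-round spending by −c·ΔT = −$55.2 billion, contributing k·(−c·ΔT) = (−$55.2 billion) / 0.31 ≈ −$178.1 billion.
With ΔG = ΔT and no other leakages, the balanced-budget multiplier is 1, so ΔY = ΔG = +$80 billion.

+$80 billion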